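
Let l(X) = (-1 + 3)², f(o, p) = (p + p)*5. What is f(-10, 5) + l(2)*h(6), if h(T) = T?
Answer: 74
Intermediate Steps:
f(o, p) = 10*p (f(o, p) = (2*p)*5 = 10*p)
l(X) = 4 (l(X) = 2² = 4)
f(-10, 5) + l(2)*h(6) = 10*5 + 4*6 = 50 + 24 = 74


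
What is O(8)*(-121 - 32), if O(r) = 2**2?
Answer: -612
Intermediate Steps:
O(r) = 4
O(8)*(-121 - 32) = 4*(-121 - 32) = 4*(-153) = -612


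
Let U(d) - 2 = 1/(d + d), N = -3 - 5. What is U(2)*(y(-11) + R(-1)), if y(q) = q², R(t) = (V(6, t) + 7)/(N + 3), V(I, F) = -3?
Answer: 5409/20 ≈ 270.45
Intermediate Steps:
N = -8
R(t) = -⅘ (R(t) = (-3 + 7)/(-8 + 3) = 4/(-5) = 4*(-⅕) = -⅘)
U(d) = 2 + 1/(2*d) (U(d) = 2 + 1/(d + d) = 2 + 1/(2*d))
U(2)*(y(-11) + R(-1)) = (2 + (½)/2)*((-11)² - ⅘) = (2 + (½)*(½))*(121 - ⅘) = (2 + ¼)*(601/5) = (9/4)*(601/5) = 5409/20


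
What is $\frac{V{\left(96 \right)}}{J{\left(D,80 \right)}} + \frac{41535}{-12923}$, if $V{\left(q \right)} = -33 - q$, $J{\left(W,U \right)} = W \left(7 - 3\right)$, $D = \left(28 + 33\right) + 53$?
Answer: $- \frac{6869009}{1964296} \approx -3.4969$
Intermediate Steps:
$D = 114$ ($D = 61 + 53 = 114$)
$J{\left(W,U \right)} = 4 W$ ($J{\left(W,U \right)} = W 4 = 4 W$)
$\frac{V{\left(96 \right)}}{J{\left(D,80 \right)}} + \frac{41535}{-12923} = \frac{-33 - 96}{4 \cdot 114} + \frac{41535}{-12923} = \frac{-33 - 96}{456} + 41535 \left(- \frac{1}{12923}\right) = \left(-129\right) \frac{1}{456} - \frac{41535}{12923} = - \frac{43}{152} - \frac{41535}{12923} = - \frac{6869009}{1964296}$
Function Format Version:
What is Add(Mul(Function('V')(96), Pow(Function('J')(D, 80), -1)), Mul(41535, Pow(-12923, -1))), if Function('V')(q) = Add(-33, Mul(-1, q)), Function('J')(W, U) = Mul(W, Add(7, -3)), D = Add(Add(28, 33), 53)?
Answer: Rational(-6869009, 1964296) ≈ -3.4969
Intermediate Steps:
D = 114 (D = Add(61, 53) = 114)
Function('J')(W, U) = Mul(4, W) (Function('J')(W, U) = Mul(W, 4) = Mul(4, W))
Add(Mul(Function('V')(96), Pow(Function('J')(D, 80), -1)), Mul(41535, Pow(-12923, -1))) = Add(Mul(Add(-33, Mul(-1, 96)), Pow(Mul(4, 114), -1)), Mul(41535, Pow(-12923, -1))) = Add(Mul(Add(-33, -96), Pow(456, -1)), Mul(41535, Rational(-1, 12923))) = Add(Mul(-129, Rational(1, 456)), Rational(-41535, 12923)) = Add(Rational(-43, 152), Rational(-41535, 12923)) = Rational(-6869009, 1964296)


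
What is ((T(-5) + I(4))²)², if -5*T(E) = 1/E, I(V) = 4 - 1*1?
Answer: 33362176/390625 ≈ 85.407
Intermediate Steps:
I(V) = 3 (I(V) = 4 - 1 = 3)
T(E) = -1/(5*E)
((T(-5) + I(4))²)² = ((-⅕/(-5) + 3)²)² = ((-⅕*(-⅕) + 3)²)² = ((1/25 + 3)²)² = ((76/25)²)² = (5776/625)² = 33362176/390625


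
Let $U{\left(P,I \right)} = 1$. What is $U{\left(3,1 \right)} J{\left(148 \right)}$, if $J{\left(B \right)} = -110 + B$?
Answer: $38$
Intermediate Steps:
$U{\left(3,1 \right)} J{\left(148 \right)} = 1 \left(-110 + 148\right) = 1 \cdot 38 = 38$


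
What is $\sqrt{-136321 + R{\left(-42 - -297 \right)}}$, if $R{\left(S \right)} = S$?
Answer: $i \sqrt{136066} \approx 368.87 i$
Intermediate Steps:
$\sqrt{-136321 + R{\left(-42 - -297 \right)}} = \sqrt{-136321 - -255} = \sqrt{-136321 + \left(-42 + 297\right)} = \sqrt{-136321 + 255} = \sqrt{-136066} = i \sqrt{136066}$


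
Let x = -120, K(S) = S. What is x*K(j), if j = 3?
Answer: -360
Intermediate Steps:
x*K(j) = -120*3 = -360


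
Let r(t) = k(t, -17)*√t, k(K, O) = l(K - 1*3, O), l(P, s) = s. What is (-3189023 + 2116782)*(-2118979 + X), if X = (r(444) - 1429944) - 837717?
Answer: 4703535260240 + 36456194*√111 ≈ 4.7039e+12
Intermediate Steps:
k(K, O) = O
r(t) = -17*√t
X = -2267661 - 34*√111 (X = (-34*√111 - 1429944) - 837717 = (-1429944 - 34*√111) - 837717 = -2267661 - 34*√111 ≈ -2.2680e+6)
(-3189023 + 2116782)*(-2118979 + X) = (-3189023 + 2116782)*(-2118979 + (-2267661 - 34*√111)) = -1072241*(-4386640 - 34*√111) = 4703535260240 + 36456194*√111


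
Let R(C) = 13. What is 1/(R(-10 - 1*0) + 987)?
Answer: 1/1000 ≈ 0.0010000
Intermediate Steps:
1/(R(-10 - 1*0) + 987) = 1/(13 + 987) = 1/1000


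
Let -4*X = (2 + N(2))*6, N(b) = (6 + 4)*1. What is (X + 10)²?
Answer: 64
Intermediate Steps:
N(b) = 10 (N(b) = 10*1 = 10)
X = -18 (X = -(2 + 10)*6/4 = -3*6 = -¼*72 = -18)
(X + 10)² = (-18 + 10)² = (-8)² = 64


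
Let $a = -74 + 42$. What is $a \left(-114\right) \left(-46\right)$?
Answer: $-167808$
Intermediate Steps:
$a = -32$
$a \left(-114\right) \left(-46\right) = \left(-32\right) \left(-114\right) \left(-46\right) = 3648 \left(-46\right) = -167808$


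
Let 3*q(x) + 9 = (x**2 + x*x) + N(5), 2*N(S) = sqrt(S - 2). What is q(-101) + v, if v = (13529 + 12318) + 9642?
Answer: 126860/3 + sqrt(3)/6 ≈ 42287.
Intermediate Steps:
N(S) = sqrt(-2 + S)/2 (N(S) = sqrt(S - 2)/2 = sqrt(-2 + S)/2)
v = 35489 (v = 25847 + 9642 = 35489)
q(x) = -3 + sqrt(3)/6 + 2*x**2/3 (q(x) = -3 + ((x**2 + x*x) + sqrt(-2 + 5)/2)/3 = -3 + ((x**2 + x**2) + sqrt(3)/2)/3 = -3 + (2*x**2 + sqrt(3)/2)/3 = -3 + (sqrt(3)/2 + 2*x**2)/3 = -3 + (sqrt(3)/6 + 2*x**2/3) = -3 + sqrt(3)/6 + 2*x**2/3)
q(-101) + v = (-3 + sqrt(3)/6 + (2/3)*(-101)**2) + 35489 = (-3 + sqrt(3)/6 + (2/3)*10201) + 35489 = (-3 + sqrt(3)/6 + 20402/3) + 35489 = (20393/3 + sqrt(3)/6) + 35489 = 126860/3 + sqrt(3)/6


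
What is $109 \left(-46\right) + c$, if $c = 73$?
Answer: $-4941$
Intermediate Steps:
$109 \left(-46\right) + c = 109 \left(-46\right) + 73 = -5014 + 73 = -4941$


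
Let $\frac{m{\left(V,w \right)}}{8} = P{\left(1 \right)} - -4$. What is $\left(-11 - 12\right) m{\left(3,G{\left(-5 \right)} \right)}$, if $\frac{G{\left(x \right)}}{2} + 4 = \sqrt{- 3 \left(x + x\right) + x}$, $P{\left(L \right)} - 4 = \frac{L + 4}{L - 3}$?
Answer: $-1012$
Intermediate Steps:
$P{\left(L \right)} = 4 + \frac{4 + L}{-3 + L}$ ($P{\left(L \right)} = 4 + \frac{L + 4}{L - 3} = 4 + \frac{4 + L}{-3 + L}$)
$G{\left(x \right)} = -8 + 2 \sqrt{5} \sqrt{- x}$ ($G{\left(x \right)} = -8 + 2 \sqrt{- 3 \left(x + x\right) + x} = -8 + 2 \sqrt{- 3 \cdot 2 x + x} = -8 + 2 \sqrt{- 6 x + x} = -8 + 2 \sqrt{- 5 x} = -8 + 2 \sqrt{5} \sqrt{- x}$)
$m{\left(V,w \right)} = 44$ ($m{\left(V,w \right)} = 8 \left(\frac{-8 + 5 \cdot 1}{-3 + 1} - -4\right) = 8 \left(\frac{-8 + 5}{-2} + 4\right) = 8 \left(\left(- \frac{1}{2}\right) \left(-3\right) + 4\right) = 8 \left(\frac{3}{2} + 4\right) = 8 \cdot \frac{11}{2} = 44$)
$\left(-11 - 12\right) m{\left(3,G{\left(-5 \right)} \right)} = \left(-11 - 12\right) 44 = \left(-23\right) 44 = -1012$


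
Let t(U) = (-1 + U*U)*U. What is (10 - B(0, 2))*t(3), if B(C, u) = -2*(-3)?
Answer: 96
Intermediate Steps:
B(C, u) = 6
t(U) = U*(-1 + U²) (t(U) = (-1 + U²)*U = U*(-1 + U²))
(10 - B(0, 2))*t(3) = (10 - 1*6)*(3³ - 1*3) = (10 - 6)*(27 - 3) = 4*24 = 96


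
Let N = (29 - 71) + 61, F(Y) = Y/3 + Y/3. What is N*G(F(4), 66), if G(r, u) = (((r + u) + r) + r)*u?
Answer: 92796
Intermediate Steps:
F(Y) = 2*Y/3 (F(Y) = Y*(⅓) + Y*(⅓) = Y/3 + Y/3 = 2*Y/3)
G(r, u) = u*(u + 3*r) (G(r, u) = ((u + 2*r) + r)*u = (u + 3*r)*u = u*(u + 3*r))
N = 19 (N = -42 + 61 = 19)
N*G(F(4), 66) = 19*(66*(66 + 3*((⅔)*4))) = 19*(66*(66 + 3*(8/3))) = 19*(66*(66 + 8)) = 19*(66*74) = 19*4884 = 92796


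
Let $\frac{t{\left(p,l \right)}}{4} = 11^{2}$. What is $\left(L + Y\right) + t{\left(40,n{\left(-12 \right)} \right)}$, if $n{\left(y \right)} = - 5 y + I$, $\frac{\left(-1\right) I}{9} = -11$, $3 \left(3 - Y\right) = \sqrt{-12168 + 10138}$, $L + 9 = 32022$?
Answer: $32500 - \frac{i \sqrt{2030}}{3} \approx 32500.0 - 15.019 i$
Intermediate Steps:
$L = 32013$ ($L = -9 + 32022 = 32013$)
$Y = 3 - \frac{i \sqrt{2030}}{3}$ ($Y = 3 - \frac{\sqrt{-12168 + 10138}}{3} = 3 - \frac{\sqrt{-2030}}{3} = 3 - \frac{i \sqrt{2030}}{3} \approx 3.0 - 15.019 i$)
$I = 99$ ($I = \left(-9\right) \left(-11\right) = 99$)
$n{\left(y \right)} = 99 - 5 y$ ($n{\left(y \right)} = - 5 y + 99 = 99 - 5 y$)
$t{\left(p,l \right)} = 484$ ($t{\left(p,l \right)} = 4 \cdot 11^{2} = 4 \cdot 121 = 484$)
$\left(L + Y\right) + t{\left(40,n{\left(-12 \right)} \right)} = \left(32013 + \left(3 - \frac{i \sqrt{2030}}{3}\right)\right) + 484 = \left(32016 - \frac{i \sqrt{2030}}{3}\right) + 484 = 32500 - \frac{i \sqrt{2030}}{3}$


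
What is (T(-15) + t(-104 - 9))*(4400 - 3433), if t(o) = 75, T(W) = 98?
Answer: 167291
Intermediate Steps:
(T(-15) + t(-104 - 9))*(4400 - 3433) = (98 + 75)*(4400 - 3433) = 173*967 = 167291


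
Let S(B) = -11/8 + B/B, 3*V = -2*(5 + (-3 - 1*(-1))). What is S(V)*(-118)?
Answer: 177/4 ≈ 44.250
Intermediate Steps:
V = -2 (V = (-2*(5 + (-3 - 1*(-1))))/3 = (-2*(5 + (-3 + 1)))/3 = (-2*(5 - 2))/3 = (-2*3)/3 = (⅓)*(-6) = -2)
S(B) = -3/8 (S(B) = -11*⅛ + 1 = -11/8 + 1 = -3/8)
S(V)*(-118) = -3/8*(-118) = 177/4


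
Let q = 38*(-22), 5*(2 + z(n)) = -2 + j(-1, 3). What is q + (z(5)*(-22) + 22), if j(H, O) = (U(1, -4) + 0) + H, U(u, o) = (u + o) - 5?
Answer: -3608/5 ≈ -721.60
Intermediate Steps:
U(u, o) = -5 + o + u (U(u, o) = (o + u) - 5 = -5 + o + u)
j(H, O) = -8 + H (j(H, O) = ((-5 - 4 + 1) + 0) + H = (-8 + 0) + H = -8 + H)
z(n) = -21/5 (z(n) = -2 + (-2 + (-8 - 1))/5 = -2 + (-2 - 9)/5 = -2 + (⅕)*(-11) = -2 - 11/5 = -21/5)
q = -836
q + (z(5)*(-22) + 22) = -836 + (-21/5*(-22) + 22) = -836 + (462/5 + 22) = -836 + 572/5 = -3608/5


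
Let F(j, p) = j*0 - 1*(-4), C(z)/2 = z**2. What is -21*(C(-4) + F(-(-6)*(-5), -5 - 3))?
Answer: -756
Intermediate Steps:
C(z) = 2*z**2
F(j, p) = 4 (F(j, p) = 0 + 4 = 4)
-21*(C(-4) + F(-(-6)*(-5), -5 - 3)) = -21*(2*(-4)**2 + 4) = -21*(2*16 + 4) = -21*(32 + 4) = -21*36 = -756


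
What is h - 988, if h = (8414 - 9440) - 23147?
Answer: -25161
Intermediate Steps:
h = -24173 (h = -1026 - 23147 = -24173)
h - 988 = -24173 - 988 = -25161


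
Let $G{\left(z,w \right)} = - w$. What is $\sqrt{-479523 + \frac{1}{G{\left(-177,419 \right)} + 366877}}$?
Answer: $\frac{i \sqrt{38308058618194}}{8938} \approx 692.48 i$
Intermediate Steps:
$\sqrt{-479523 + \frac{1}{G{\left(-177,419 \right)} + 366877}} = \sqrt{-479523 + \frac{1}{\left(-1\right) 419 + 366877}} = \sqrt{-479523 + \frac{1}{-419 + 366877}} = \sqrt{-479523 + \frac{1}{366458}} = \sqrt{- \frac{175725039533}{366458}} = \frac{i \sqrt{38308058618194}}{8938}$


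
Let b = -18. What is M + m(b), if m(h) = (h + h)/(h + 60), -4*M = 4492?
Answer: -7867/7 ≈ -1123.9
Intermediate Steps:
M = -1123 (M = -¼*4492 = -1123)
m(h) = 2*h/(60 + h) (m(h) = (2*h)/(60 + h) = 2*h/(60 + h))
M + m(b) = -1123 + 2*(-18)/(60 - 18) = -1123 + 2*(-18)/42 = -1123 + 2*(-18)*(1/42) = -1123 - 6/7 = -7867/7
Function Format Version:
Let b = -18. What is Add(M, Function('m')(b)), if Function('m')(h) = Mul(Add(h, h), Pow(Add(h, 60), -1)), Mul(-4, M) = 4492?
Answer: Rational(-7867, 7) ≈ -1123.9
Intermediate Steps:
M = -1123 (M = Mul(Rational(-1, 4), 4492) = -1123)
Function('m')(h) = Mul(2, h, Pow(Add(60, h), -1)) (Function('m')(h) = Mul(Mul(2, h), Pow(Add(60, h), -1)) = Mul(2, h, Pow(Add(60, h), -1)))
Add(M, Function('m')(b)) = Add(-1123, Mul(2, -18, Pow(Add(60, -18), -1))) = Add(-1123, Mul(2, -18, Pow(42, -1))) = Add(-1123, Mul(2, -18, Rational(1, 42))) = Add(-1123, Rational(-6, 7)) = Rational(-7867, 7)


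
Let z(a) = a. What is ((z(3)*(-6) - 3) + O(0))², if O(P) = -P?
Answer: 441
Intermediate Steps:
((z(3)*(-6) - 3) + O(0))² = ((3*(-6) - 3) - 1*0)² = ((-18 - 3) + 0)² = (-21 + 0)² = (-21)² = 441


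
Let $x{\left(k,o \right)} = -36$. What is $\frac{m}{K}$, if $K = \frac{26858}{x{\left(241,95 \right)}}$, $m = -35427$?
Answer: $\frac{637686}{13429} \approx 47.486$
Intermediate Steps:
$K = - \frac{13429}{18}$ ($K = \frac{26858}{-36} = 26858 \left(- \frac{1}{36}\right) = - \frac{13429}{18} \approx -746.06$)
$\frac{m}{K} = - \frac{35427}{- \frac{13429}{18}} = \left(-35427\right) \left(- \frac{18}{13429}\right) = \frac{637686}{13429}$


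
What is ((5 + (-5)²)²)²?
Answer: 810000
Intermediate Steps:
((5 + (-5)²)²)² = ((5 + 25)²)² = (30²)² = 900² = 810000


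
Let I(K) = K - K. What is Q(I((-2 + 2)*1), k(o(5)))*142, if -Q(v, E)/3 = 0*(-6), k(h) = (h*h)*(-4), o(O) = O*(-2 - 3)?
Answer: 0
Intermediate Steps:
o(O) = -5*O (o(O) = O*(-5) = -5*O)
I(K) = 0
k(h) = -4*h² (k(h) = h²*(-4) = -4*h²)
Q(v, E) = 0 (Q(v, E) = -0*(-6) = -3*0 = 0)
Q(I((-2 + 2)*1), k(o(5)))*142 = 0*142 = 0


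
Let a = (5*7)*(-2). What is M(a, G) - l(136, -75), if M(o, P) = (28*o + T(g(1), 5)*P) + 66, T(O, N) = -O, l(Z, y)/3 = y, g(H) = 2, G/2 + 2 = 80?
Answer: -1981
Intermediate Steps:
G = 156 (G = -4 + 2*80 = -4 + 160 = 156)
l(Z, y) = 3*y
a = -70 (a = 35*(-2) = -70)
M(o, P) = 66 - 2*P + 28*o (M(o, P) = (28*o + (-1*2)*P) + 66 = (28*o - 2*P) + 66 = (-2*P + 28*o) + 66 = 66 - 2*P + 28*o)
M(a, G) - l(136, -75) = (66 - 2*156 + 28*(-70)) - 3*(-75) = (66 - 312 - 1960) - 1*(-225) = -2206 + 225 = -1981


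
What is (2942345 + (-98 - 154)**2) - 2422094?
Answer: 583755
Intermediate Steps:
(2942345 + (-98 - 154)**2) - 2422094 = (2942345 + (-252)**2) - 2422094 = (2942345 + 63504) - 2422094 = 3005849 - 2422094 = 583755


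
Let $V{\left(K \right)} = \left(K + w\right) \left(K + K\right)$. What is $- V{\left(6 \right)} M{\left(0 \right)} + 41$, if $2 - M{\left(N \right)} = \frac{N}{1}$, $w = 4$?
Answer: $-199$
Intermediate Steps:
$V{\left(K \right)} = 2 K \left(4 + K\right)$ ($V{\left(K \right)} = \left(K + 4\right) \left(K + K\right) = \left(4 + K\right) 2 K = 2 K \left(4 + K\right)$)
$M{\left(N \right)} = 2 - N$ ($M{\left(N \right)} = 2 - \frac{N}{1} = 2 - 1 N = 2 - N$)
$- V{\left(6 \right)} M{\left(0 \right)} + 41 = - 2 \cdot 6 \left(4 + 6\right) \left(2 - 0\right) + 41 = - 2 \cdot 6 \cdot 10 \left(2 + 0\right) + 41 = \left(-1\right) 120 \cdot 2 + 41 = \left(-120\right) 2 + 41 = -240 + 41 = -199$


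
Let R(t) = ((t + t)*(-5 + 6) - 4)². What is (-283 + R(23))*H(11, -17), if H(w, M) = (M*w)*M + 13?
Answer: 4727352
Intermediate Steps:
H(w, M) = 13 + w*M² (H(w, M) = w*M² + 13 = 13 + w*M²)
R(t) = (-4 + 2*t)² (R(t) = ((2*t)*1 - 4)² = (2*t - 4)² = (-4 + 2*t)²)
(-283 + R(23))*H(11, -17) = (-283 + 4*(-2 + 23)²)*(13 + 11*(-17)²) = (-283 + 4*21²)*(13 + 11*289) = (-283 + 4*441)*(13 + 3179) = (-283 + 1764)*3192 = 1481*3192 = 4727352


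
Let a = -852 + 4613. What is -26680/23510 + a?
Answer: 8839443/2351 ≈ 3759.9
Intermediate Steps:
a = 3761
-26680/23510 + a = -26680/23510 + 3761 = -26680*1/23510 + 3761 = -2668/2351 + 3761 = 8839443/2351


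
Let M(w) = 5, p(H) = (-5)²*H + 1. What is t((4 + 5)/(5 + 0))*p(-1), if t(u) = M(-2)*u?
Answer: -216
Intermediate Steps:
p(H) = 1 + 25*H (p(H) = 25*H + 1 = 1 + 25*H)
t(u) = 5*u
t((4 + 5)/(5 + 0))*p(-1) = (5*((4 + 5)/(5 + 0)))*(1 + 25*(-1)) = (5*(9/5))*(1 - 25) = (5*(9*(⅕)))*(-24) = (5*(9/5))*(-24) = 9*(-24) = -216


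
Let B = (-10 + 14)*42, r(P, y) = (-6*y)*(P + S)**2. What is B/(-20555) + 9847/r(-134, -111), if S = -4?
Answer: -1928389987/260705313720 ≈ -0.0073968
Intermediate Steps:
r(P, y) = -6*y*(-4 + P)**2 (r(P, y) = (-6*y)*(P - 4)**2 = (-6*y)*(-4 + P)**2 = -6*y*(-4 + P)**2)
B = 168 (B = 4*42 = 168)
B/(-20555) + 9847/r(-134, -111) = 168/(-20555) + 9847/((-6*(-111)*(-4 - 134)**2)) = 168*(-1/20555) + 9847/((-6*(-111)*(-138)**2)) = -168/20555 + 9847/((-6*(-111)*19044)) = -168/20555 + 9847/12683304 = -1928389987/260705313720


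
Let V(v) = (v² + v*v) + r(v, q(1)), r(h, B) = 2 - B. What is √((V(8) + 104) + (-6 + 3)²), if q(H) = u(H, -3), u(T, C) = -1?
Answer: 2*√61 ≈ 15.620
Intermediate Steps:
q(H) = -1
V(v) = 3 + 2*v² (V(v) = (v² + v*v) + (2 - 1*(-1)) = (v² + v²) + (2 + 1) = 2*v² + 3 = 3 + 2*v²)
√((V(8) + 104) + (-6 + 3)²) = √(((3 + 2*8²) + 104) + (-6 + 3)²) = √(((3 + 2*64) + 104) + (-3)²) = √(((3 + 128) + 104) + 9) = √((131 + 104) + 9) = √(235 + 9) = √244 = 2*√61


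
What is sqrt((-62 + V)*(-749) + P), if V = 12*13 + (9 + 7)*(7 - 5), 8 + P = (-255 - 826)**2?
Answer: sqrt(1074179) ≈ 1036.4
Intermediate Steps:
P = 1168553 (P = -8 + (-255 - 826)**2 = -8 + (-1081)**2 = -8 + 1168561 = 1168553)
V = 188 (V = 156 + 16*2 = 156 + 32 = 188)
sqrt((-62 + V)*(-749) + P) = sqrt((-62 + 188)*(-749) + 1168553) = sqrt(126*(-749) + 1168553) = sqrt(-94374 + 1168553) = sqrt(1074179)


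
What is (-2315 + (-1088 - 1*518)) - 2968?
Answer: -6889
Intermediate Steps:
(-2315 + (-1088 - 1*518)) - 2968 = (-2315 + (-1088 - 518)) - 2968 = (-2315 - 1606) - 2968 = -3921 - 2968 = -6889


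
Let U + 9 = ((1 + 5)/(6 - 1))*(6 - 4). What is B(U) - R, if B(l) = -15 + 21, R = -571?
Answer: 577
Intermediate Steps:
U = -33/5 (U = -9 + ((1 + 5)/(6 - 1))*(6 - 4) = -9 + (6/5)*2 = -9 + 12/5 = -33/5 ≈ -6.6000)
B(l) = 6
B(U) - R = 6 - 1*(-571) = 6 + 571 = 577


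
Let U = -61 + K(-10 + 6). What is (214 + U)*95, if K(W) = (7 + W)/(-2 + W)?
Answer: 28975/2 ≈ 14488.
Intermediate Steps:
K(W) = (7 + W)/(-2 + W)
U = -123/2 (U = -61 + (7 + (-10 + 6))/(-2 + (-10 + 6)) = -61 + (7 - 4)/(-2 - 4) = -61 + 3/(-6) = -61 - ⅙*3 = -61 - ½ = -123/2 ≈ -61.500)
(214 + U)*95 = (214 - 123/2)*95 = (305/2)*95 = 28975/2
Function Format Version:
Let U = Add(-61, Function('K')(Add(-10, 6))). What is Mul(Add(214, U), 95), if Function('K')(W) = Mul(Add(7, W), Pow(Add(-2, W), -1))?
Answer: Rational(28975, 2) ≈ 14488.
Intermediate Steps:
Function('K')(W) = Mul(Pow(Add(-2, W), -1), Add(7, W))
U = Rational(-123, 2) (U = Add(-61, Mul(Pow(Add(-2, Add(-10, 6)), -1), Add(7, Add(-10, 6)))) = Add(-61, Mul(Pow(Add(-2, -4), -1), Add(7, -4))) = Add(-61, Mul(Pow(-6, -1), 3)) = Add(-61, Mul(Rational(-1, 6), 3)) = Add(-61, Rational(-1, 2)) = Rational(-123, 2) ≈ -61.500)
Mul(Add(214, U), 95) = Mul(Add(214, Rational(-123, 2)), 95) = Mul(Rational(305, 2), 95) = Rational(28975, 2)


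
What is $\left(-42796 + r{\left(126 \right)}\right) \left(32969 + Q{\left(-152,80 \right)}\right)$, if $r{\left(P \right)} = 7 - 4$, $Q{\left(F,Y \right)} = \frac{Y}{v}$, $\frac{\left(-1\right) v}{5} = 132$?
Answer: $- \frac{46557628589}{33} \approx -1.4108 \cdot 10^{9}$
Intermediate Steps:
$v = -660$ ($v = \left(-5\right) 132 = -660$)
$Q{\left(F,Y \right)} = - \frac{Y}{660}$ ($Q{\left(F,Y \right)} = \frac{Y}{-660} = Y \left(- \frac{1}{660}\right) = - \frac{Y}{660}$)
$r{\left(P \right)} = 3$ ($r{\left(P \right)} = 7 - 4 = 3$)
$\left(-42796 + r{\left(126 \right)}\right) \left(32969 + Q{\left(-152,80 \right)}\right) = \left(-42796 + 3\right) \left(32969 - \frac{4}{33}\right) = - 42793 \left(32969 - \frac{4}{33}\right) = \left(-42793\right) \frac{1087973}{33} = - \frac{46557628589}{33}$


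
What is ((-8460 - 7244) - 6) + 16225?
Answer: 515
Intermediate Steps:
((-8460 - 7244) - 6) + 16225 = (-15704 - 6) + 16225 = -15710 + 16225 = 515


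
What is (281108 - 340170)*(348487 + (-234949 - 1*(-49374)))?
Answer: -9621908544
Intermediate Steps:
(281108 - 340170)*(348487 + (-234949 - 1*(-49374))) = -59062*(348487 + (-234949 + 49374)) = -59062*(348487 - 185575) = -59062*162912 = -9621908544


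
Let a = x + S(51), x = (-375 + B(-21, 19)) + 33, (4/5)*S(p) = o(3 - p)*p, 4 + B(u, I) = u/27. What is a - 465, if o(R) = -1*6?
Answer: -21497/18 ≈ -1194.3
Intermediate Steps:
o(R) = -6
B(u, I) = -4 + u/27
S(p) = -15*p/2 (S(p) = 5*(-6*p)/4 = -15*p/2)
x = -3121/9 (x = (-375 + (-4 + (1/27)*(-21))) + 33 = (-375 + (-4 - 7/9)) + 33 = (-375 - 43/9) + 33 = -3418/9 + 33 = -3121/9 ≈ -346.78)
a = -13127/18 (a = -3121/9 - 15/2*51 = -3121/9 - 765/2 = -13127/18 ≈ -729.28)
a - 465 = -13127/18 - 465 = -21497/18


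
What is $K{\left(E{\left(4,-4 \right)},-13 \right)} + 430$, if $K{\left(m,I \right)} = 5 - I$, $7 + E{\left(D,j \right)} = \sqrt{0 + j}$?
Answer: $448$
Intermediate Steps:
$E{\left(D,j \right)} = -7 + \sqrt{j}$ ($E{\left(D,j \right)} = -7 + \sqrt{0 + j} = -7 + \sqrt{j}$)
$K{\left(E{\left(4,-4 \right)},-13 \right)} + 430 = \left(5 - -13\right) + 430 = \left(5 + 13\right) + 430 = 18 + 430 = 448$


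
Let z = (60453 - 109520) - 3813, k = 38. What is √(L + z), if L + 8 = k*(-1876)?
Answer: 4*I*√7761 ≈ 352.39*I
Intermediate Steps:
z = -52880 (z = -49067 - 3813 = -52880)
L = -71296 (L = -8 + 38*(-1876) = -8 - 71288 = -71296)
√(L + z) = √(-71296 - 52880) = √(-124176) = 4*I*√7761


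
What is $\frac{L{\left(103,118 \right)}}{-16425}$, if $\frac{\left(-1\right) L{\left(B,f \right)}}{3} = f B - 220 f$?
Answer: $- \frac{4602}{1825} \approx -2.5216$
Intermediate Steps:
$L{\left(B,f \right)} = 660 f - 3 B f$ ($L{\left(B,f \right)} = - 3 \left(f B - 220 f\right) = - 3 \left(B f - 220 f\right) = - 3 \left(- 220 f + B f\right) = 660 f - 3 B f$)
$\frac{L{\left(103,118 \right)}}{-16425} = \frac{3 \cdot 118 \left(220 - 103\right)}{-16425} = 3 \cdot 118 \left(220 - 103\right) \left(- \frac{1}{16425}\right) = 3 \cdot 118 \cdot 117 \left(- \frac{1}{16425}\right) = 41418 \left(- \frac{1}{16425}\right) = - \frac{4602}{1825}$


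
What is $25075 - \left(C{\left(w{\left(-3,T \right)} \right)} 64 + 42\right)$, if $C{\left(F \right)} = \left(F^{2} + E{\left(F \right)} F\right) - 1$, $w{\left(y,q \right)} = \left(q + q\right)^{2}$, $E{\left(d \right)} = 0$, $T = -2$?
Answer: $8713$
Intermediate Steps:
$w{\left(y,q \right)} = 4 q^{2}$ ($w{\left(y,q \right)} = \left(2 q\right)^{2} = 4 q^{2}$)
$C{\left(F \right)} = -1 + F^{2}$ ($C{\left(F \right)} = \left(F^{2} + 0 F\right) - 1 = \left(F^{2} + 0\right) - 1 = F^{2} - 1 = -1 + F^{2}$)
$25075 - \left(C{\left(w{\left(-3,T \right)} \right)} 64 + 42\right) = 25075 - \left(\left(-1 + \left(4 \left(-2\right)^{2}\right)^{2}\right) 64 + 42\right) = 25075 - \left(\left(-1 + \left(4 \cdot 4\right)^{2}\right) 64 + 42\right) = 25075 - \left(\left(-1 + 16^{2}\right) 64 + 42\right) = 25075 - \left(\left(-1 + 256\right) 64 + 42\right) = 25075 - \left(255 \cdot 64 + 42\right) = 25075 - \left(16320 + 42\right) = 25075 - 16362 = 8713$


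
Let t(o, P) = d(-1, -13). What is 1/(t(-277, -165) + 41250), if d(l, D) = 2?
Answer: 1/41252 ≈ 2.4241e-5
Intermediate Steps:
t(o, P) = 2
1/(t(-277, -165) + 41250) = 1/(2 + 41250) = 1/41252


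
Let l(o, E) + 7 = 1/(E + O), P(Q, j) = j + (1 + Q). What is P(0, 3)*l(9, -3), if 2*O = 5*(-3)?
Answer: -596/21 ≈ -28.381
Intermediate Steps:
O = -15/2 (O = (5*(-3))/2 = (½)*(-15) = -15/2 ≈ -7.5000)
P(Q, j) = 1 + Q + j
l(o, E) = -7 + 1/(-15/2 + E) (l(o, E) = -7 + 1/(E - 15/2) = -7 + 1/(-15/2 + E))
P(0, 3)*l(9, -3) = (1 + 0 + 3)*((107 - 14*(-3))/(-15 + 2*(-3))) = 4*((107 + 42)/(-15 - 6)) = 4*(149/(-21)) = 4*(-1/21*149) = 4*(-149/21) = -596/21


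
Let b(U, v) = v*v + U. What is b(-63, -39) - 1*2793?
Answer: -1335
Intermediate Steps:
b(U, v) = U + v² (b(U, v) = v² + U = U + v²)
b(-63, -39) - 1*2793 = (-63 + (-39)²) - 1*2793 = (-63 + 1521) - 2793 = 1458 - 2793 = -1335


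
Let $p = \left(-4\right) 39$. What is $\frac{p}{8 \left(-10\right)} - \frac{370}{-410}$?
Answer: $\frac{2339}{820} \approx 2.8524$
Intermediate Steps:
$p = -156$
$\frac{p}{8 \left(-10\right)} - \frac{370}{-410} = - \frac{156}{8 \left(-10\right)} - \frac{370}{-410} = - \frac{156}{-80} - - \frac{37}{41} = \left(-156\right) \left(- \frac{1}{80}\right) + \frac{37}{41} = \frac{39}{20} + \frac{37}{41} = \frac{2339}{820}$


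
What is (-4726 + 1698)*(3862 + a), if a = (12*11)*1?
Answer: -12093832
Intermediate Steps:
a = 132 (a = 132*1 = 132)
(-4726 + 1698)*(3862 + a) = (-4726 + 1698)*(3862 + 132) = -3028*3994 = -12093832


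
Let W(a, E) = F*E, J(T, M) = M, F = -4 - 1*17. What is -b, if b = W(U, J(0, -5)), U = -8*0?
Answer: -105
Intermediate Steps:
U = 0
F = -21 (F = -4 - 17 = -21)
W(a, E) = -21*E
b = 105 (b = -21*(-5) = 105)
-b = -1*105 = -105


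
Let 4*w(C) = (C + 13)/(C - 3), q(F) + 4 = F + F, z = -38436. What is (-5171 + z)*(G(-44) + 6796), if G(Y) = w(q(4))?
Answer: -1186154007/4 ≈ -2.9654e+8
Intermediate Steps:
q(F) = -4 + 2*F (q(F) = -4 + (F + F) = -4 + 2*F)
w(C) = (13 + C)/(4*(-3 + C)) (w(C) = ((C + 13)/(C - 3))/4 = ((13 + C)/(-3 + C))/4 = (13 + C)/(4*(-3 + C)))
G(Y) = 17/4 (G(Y) = (13 + (-4 + 2*4))/(4*(-3 + (-4 + 2*4))) = (13 + (-4 + 8))/(4*(-3 + (-4 + 8))) = (13 + 4)/(4*(-3 + 4)) = (¼)*17/1 = (¼)*1*17 = 17/4)
(-5171 + z)*(G(-44) + 6796) = (-5171 - 38436)*(17/4 + 6796) = -43607*27201/4 = -1186154007/4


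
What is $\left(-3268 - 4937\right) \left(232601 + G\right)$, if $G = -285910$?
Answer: $437400345$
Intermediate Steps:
$\left(-3268 - 4937\right) \left(232601 + G\right) = \left(-3268 - 4937\right) \left(232601 - 285910\right) = \left(-8205\right) \left(-53309\right) = 437400345$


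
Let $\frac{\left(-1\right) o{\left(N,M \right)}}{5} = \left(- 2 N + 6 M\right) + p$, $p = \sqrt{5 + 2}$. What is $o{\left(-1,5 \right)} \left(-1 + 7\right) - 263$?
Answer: $-1223 - 30 \sqrt{7} \approx -1302.4$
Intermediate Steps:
$p = \sqrt{7} \approx 2.6458$
$o{\left(N,M \right)} = - 30 M - 5 \sqrt{7} + 10 N$ ($o{\left(N,M \right)} = - 5 \left(\left(- 2 N + 6 M\right) + \sqrt{7}\right) = - 5 \left(\sqrt{7} - 2 N + 6 M\right) = - 30 M - 5 \sqrt{7} + 10 N$)
$o{\left(-1,5 \right)} \left(-1 + 7\right) - 263 = \left(\left(-30\right) 5 - 5 \sqrt{7} + 10 \left(-1\right)\right) \left(-1 + 7\right) - 263 = \left(-150 - 5 \sqrt{7} - 10\right) 6 - 263 = \left(-160 - 5 \sqrt{7}\right) 6 - 263 = \left(-960 - 30 \sqrt{7}\right) - 263 = -1223 - 30 \sqrt{7}$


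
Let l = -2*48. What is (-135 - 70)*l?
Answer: 19680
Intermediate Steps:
l = -96
(-135 - 70)*l = (-135 - 70)*(-96) = -205*(-96) = 19680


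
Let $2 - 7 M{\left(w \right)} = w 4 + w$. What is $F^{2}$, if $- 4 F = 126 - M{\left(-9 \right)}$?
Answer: $\frac{697225}{784} \approx 889.32$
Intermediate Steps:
$M{\left(w \right)} = \frac{2}{7} - \frac{5 w}{7}$ ($M{\left(w \right)} = \frac{2}{7} - \frac{w 4 + w}{7} = \frac{2}{7} - \frac{4 w + w}{7} = \frac{2}{7} - \frac{5 w}{7}$)
$F = - \frac{835}{28}$ ($F = - \frac{126 - \left(\frac{2}{7} - - \frac{45}{7}\right)}{4} = - \frac{126 - \left(\frac{2}{7} + \frac{45}{7}\right)}{4} = - \frac{126 - \frac{47}{7}}{4} = \left(- \frac{1}{4}\right) \frac{835}{7} = - \frac{835}{28} \approx -29.821$)
$F^{2} = \left(- \frac{835}{28}\right)^{2} = \frac{697225}{784}$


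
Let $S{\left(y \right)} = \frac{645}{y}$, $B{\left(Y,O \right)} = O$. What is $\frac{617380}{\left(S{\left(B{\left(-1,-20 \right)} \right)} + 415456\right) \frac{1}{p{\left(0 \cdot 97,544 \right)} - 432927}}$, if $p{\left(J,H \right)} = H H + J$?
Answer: $- \frac{67660402864}{332339} \approx -2.0359 \cdot 10^{5}$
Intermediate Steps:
$p{\left(J,H \right)} = J + H^{2}$ ($p{\left(J,H \right)} = H^{2} + J = J + H^{2}$)
$\frac{617380}{\left(S{\left(B{\left(-1,-20 \right)} \right)} + 415456\right) \frac{1}{p{\left(0 \cdot 97,544 \right)} - 432927}} = \frac{617380}{\left(\frac{645}{-20} + 415456\right) \frac{1}{\left(0 \cdot 97 + 544^{2}\right) - 432927}} = \frac{617380}{\left(645 \left(- \frac{1}{20}\right) + 415456\right) \frac{1}{\left(0 + 295936\right) - 432927}} = \frac{617380}{\left(- \frac{129}{4} + 415456\right) \frac{1}{295936 - 432927}} = \frac{617380}{\frac{1661695}{4} \frac{1}{-136991}} = \frac{617380}{\frac{1661695}{4} \left(- \frac{1}{136991}\right)} = \frac{617380}{- \frac{1661695}{547964}} = 617380 \left(- \frac{547964}{1661695}\right) = - \frac{67660402864}{332339}$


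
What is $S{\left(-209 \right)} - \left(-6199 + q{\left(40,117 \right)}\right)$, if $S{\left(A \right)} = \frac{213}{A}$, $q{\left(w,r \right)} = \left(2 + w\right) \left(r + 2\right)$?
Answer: $\frac{250796}{209} \approx 1200.0$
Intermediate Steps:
$q{\left(w,r \right)} = \left(2 + r\right) \left(2 + w\right)$ ($q{\left(w,r \right)} = \left(2 + w\right) \left(2 + r\right) = \left(2 + r\right) \left(2 + w\right)$)
$S{\left(-209 \right)} - \left(-6199 + q{\left(40,117 \right)}\right) = \frac{213}{-209} - \left(-6199 + \left(4 + 2 \cdot 117 + 2 \cdot 40 + 117 \cdot 40\right)\right) = 213 \left(- \frac{1}{209}\right) - \left(-6199 + \left(4 + 234 + 80 + 4680\right)\right) = - \frac{213}{209} - \left(-6199 + 4998\right) = - \frac{213}{209} - -1201 = - \frac{213}{209} + 1201 = \frac{250796}{209}$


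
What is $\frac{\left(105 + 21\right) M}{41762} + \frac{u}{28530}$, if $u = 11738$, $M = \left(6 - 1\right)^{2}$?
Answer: $\frac{20716852}{42552495} \approx 0.48685$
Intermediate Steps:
$M = 25$ ($M = 5^{2} = 25$)
$\frac{\left(105 + 21\right) M}{41762} + \frac{u}{28530} = \frac{\left(105 + 21\right) 25}{41762} + \frac{11738}{28530} = 126 \cdot 25 \cdot \frac{1}{41762} + 11738 \cdot \frac{1}{28530} = 3150 \cdot \frac{1}{41762} + \frac{5869}{14265} = \frac{225}{2983} + \frac{5869}{14265} = \frac{20716852}{42552495}$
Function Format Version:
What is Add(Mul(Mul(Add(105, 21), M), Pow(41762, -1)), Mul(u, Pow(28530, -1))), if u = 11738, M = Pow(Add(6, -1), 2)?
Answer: Rational(20716852, 42552495) ≈ 0.48685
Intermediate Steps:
M = 25 (M = Pow(5, 2) = 25)
Add(Mul(Mul(Add(105, 21), M), Pow(41762, -1)), Mul(u, Pow(28530, -1))) = Add(Mul(Mul(Add(105, 21), 25), Pow(41762, -1)), Mul(11738, Pow(28530, -1))) = Add(Mul(Mul(126, 25), Rational(1, 41762)), Mul(11738, Rational(1, 28530))) = Add(Mul(3150, Rational(1, 41762)), Rational(5869, 14265)) = Add(Rational(225, 2983), Rational(5869, 14265)) = Rational(20716852, 42552495)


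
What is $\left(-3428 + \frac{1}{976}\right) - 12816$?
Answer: $- \frac{15854143}{976} \approx -16244.0$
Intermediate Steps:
$\left(-3428 + \frac{1}{976}\right) - 12816 = - \frac{3345727}{976} - 12816 = - \frac{15854143}{976}$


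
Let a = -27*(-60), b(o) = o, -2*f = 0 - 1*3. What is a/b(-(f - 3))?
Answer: 1080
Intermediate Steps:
f = 3/2 (f = -(0 - 1*3)/2 = -(0 - 3)/2 = -1/2*(-3) = 3/2 ≈ 1.5000)
a = 1620
a/b(-(f - 3)) = 1620/((-(3/2 - 3))) = 1620/((-1*(-3/2))) = 1620/(3/2) = 1620*(2/3) = 1080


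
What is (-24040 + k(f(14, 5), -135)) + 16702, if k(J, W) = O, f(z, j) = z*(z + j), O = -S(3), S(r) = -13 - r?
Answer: -7322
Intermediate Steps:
O = 16 (O = -(-13 - 1*3) = -(-13 - 3) = -1*(-16) = 16)
f(z, j) = z*(j + z)
k(J, W) = 16
(-24040 + k(f(14, 5), -135)) + 16702 = (-24040 + 16) + 16702 = -24024 + 16702 = -7322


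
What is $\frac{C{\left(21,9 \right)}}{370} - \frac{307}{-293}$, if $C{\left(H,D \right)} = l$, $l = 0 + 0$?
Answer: $\frac{307}{293} \approx 1.0478$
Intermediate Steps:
$l = 0$
$C{\left(H,D \right)} = 0$
$\frac{C{\left(21,9 \right)}}{370} - \frac{307}{-293} = \frac{0}{370} - \frac{307}{-293} = 0 \cdot \frac{1}{370} - - \frac{307}{293} = 0 + \frac{307}{293} = \frac{307}{293}$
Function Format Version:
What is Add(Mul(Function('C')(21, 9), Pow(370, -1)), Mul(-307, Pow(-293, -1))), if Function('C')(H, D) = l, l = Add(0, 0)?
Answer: Rational(307, 293) ≈ 1.0478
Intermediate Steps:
l = 0
Function('C')(H, D) = 0
Add(Mul(Function('C')(21, 9), Pow(370, -1)), Mul(-307, Pow(-293, -1))) = Add(Mul(0, Pow(370, -1)), Mul(-307, Pow(-293, -1))) = Add(Mul(0, Rational(1, 370)), Mul(-307, Rational(-1, 293))) = Add(0, Rational(307, 293)) = Rational(307, 293)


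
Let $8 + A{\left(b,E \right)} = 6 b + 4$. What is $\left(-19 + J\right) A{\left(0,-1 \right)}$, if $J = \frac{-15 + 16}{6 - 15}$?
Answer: $\frac{688}{9} \approx 76.444$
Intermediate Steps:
$A{\left(b,E \right)} = -4 + 6 b$ ($A{\left(b,E \right)} = -8 + \left(6 b + 4\right) = -8 + \left(4 + 6 b\right) = -4 + 6 b$)
$J = - \frac{1}{9}$ ($J = 1 \frac{1}{-9} = 1 \left(- \frac{1}{9}\right) = - \frac{1}{9} \approx -0.11111$)
$\left(-19 + J\right) A{\left(0,-1 \right)} = \left(-19 - \frac{1}{9}\right) \left(-4 + 6 \cdot 0\right) = - \frac{172 \left(-4 + 0\right)}{9} = \left(- \frac{172}{9}\right) \left(-4\right) = \frac{688}{9}$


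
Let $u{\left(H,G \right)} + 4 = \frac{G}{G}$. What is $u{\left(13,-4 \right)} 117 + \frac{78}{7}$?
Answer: $- \frac{2379}{7} \approx -339.86$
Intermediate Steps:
$u{\left(H,G \right)} = -3$ ($u{\left(H,G \right)} = -4 + \frac{G}{G} = -4 + 1 = -3$)
$u{\left(13,-4 \right)} 117 + \frac{78}{7} = \left(-3\right) 117 + \frac{78}{7} = -351 + 78 \cdot \frac{1}{7} = -351 + \frac{78}{7} = - \frac{2379}{7}$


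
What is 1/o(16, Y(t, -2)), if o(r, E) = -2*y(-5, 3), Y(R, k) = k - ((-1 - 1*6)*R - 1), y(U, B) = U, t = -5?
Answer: 1/10 ≈ 0.10000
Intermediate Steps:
Y(R, k) = 1 + k + 7*R (Y(R, k) = k - ((-1 - 6)*R - 1) = k - (-7*R - 1) = k - (-1 - 7*R) = k + (1 + 7*R) = 1 + k + 7*R)
o(r, E) = 10 (o(r, E) = -2*(-5) = 10)
1/o(16, Y(t, -2)) = 1/10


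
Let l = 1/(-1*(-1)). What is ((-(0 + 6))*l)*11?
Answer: -66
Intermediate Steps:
l = 1 (l = 1/1 = 1)
((-(0 + 6))*l)*11 = (-(0 + 6)*1)*11 = (-1*6*1)*11 = -6*1*11 = -6*11 = -66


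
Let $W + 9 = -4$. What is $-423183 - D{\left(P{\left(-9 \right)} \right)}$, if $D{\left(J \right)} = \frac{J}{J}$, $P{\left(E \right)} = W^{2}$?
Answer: $-423184$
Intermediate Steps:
$W = -13$ ($W = -9 - 4 = -13$)
$P{\left(E \right)} = 169$ ($P{\left(E \right)} = \left(-13\right)^{2} = 169$)
$D{\left(J \right)} = 1$
$-423183 - D{\left(P{\left(-9 \right)} \right)} = -423183 - 1 = -423184$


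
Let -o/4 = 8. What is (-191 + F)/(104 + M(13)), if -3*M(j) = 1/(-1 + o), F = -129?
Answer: -31680/10297 ≈ -3.0766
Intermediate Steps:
o = -32 (o = -4*8 = -32)
M(j) = 1/99 (M(j) = -1/(3*(-1 - 32)) = -⅓/(-33) = -⅓*(-1/33) = 1/99)
(-191 + F)/(104 + M(13)) = (-191 - 129)/(104 + 1/99) = -320/10297/99 = -320*99/10297 = -31680/10297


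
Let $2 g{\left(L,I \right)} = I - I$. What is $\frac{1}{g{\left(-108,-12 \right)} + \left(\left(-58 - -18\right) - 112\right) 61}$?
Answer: $- \frac{1}{9272} \approx -0.00010785$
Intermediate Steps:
$g{\left(L,I \right)} = 0$ ($g{\left(L,I \right)} = \frac{I - I}{2} = \frac{1}{2} \cdot 0 = 0$)
$\frac{1}{g{\left(-108,-12 \right)} + \left(\left(-58 - -18\right) - 112\right) 61} = \frac{1}{0 + \left(\left(-58 - -18\right) - 112\right) 61} = \frac{1}{0 + \left(\left(-58 + 18\right) - 112\right) 61} = \frac{1}{0 + \left(-40 - 112\right) 61} = \frac{1}{0 - 9272} = \frac{1}{-9272} = - \frac{1}{9272}$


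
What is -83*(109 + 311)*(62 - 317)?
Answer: 8889300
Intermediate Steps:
-83*(109 + 311)*(62 - 317) = -34860*(-255) = -83*(-107100) = 8889300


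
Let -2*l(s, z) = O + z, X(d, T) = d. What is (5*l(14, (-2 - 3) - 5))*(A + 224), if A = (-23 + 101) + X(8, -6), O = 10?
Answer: 0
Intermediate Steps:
l(s, z) = -5 - z/2 (l(s, z) = -(10 + z)/2 = -5 - z/2)
A = 86 (A = (-23 + 101) + 8 = 78 + 8 = 86)
(5*l(14, (-2 - 3) - 5))*(A + 224) = (5*(-5 - ((-2 - 3) - 5)/2))*(86 + 224) = (5*(-5 - (-5 - 5)/2))*310 = (5*(-5 - ½*(-10)))*310 = (5*(-5 + 5))*310 = (5*0)*310 = 0*310 = 0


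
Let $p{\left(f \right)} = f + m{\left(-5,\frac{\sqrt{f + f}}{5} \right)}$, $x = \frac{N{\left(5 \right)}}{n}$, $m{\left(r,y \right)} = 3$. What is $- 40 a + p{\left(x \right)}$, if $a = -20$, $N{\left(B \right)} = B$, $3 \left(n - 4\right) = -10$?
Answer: $\frac{1621}{2} \approx 810.5$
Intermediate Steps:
$n = \frac{2}{3}$ ($n = 4 + \frac{1}{3} \left(-10\right) = 4 - \frac{10}{3} = \frac{2}{3} \approx 0.66667$)
$x = \frac{15}{2}$ ($x = \frac{5}{\frac{2}{3}} = 5 \cdot \frac{3}{2} = \frac{15}{2} \approx 7.5$)
$p{\left(f \right)} = 3 + f$ ($p{\left(f \right)} = f + 3 = 3 + f$)
$- 40 a + p{\left(x \right)} = \left(-40\right) \left(-20\right) + \left(3 + \frac{15}{2}\right) = 800 + \frac{21}{2} = \frac{1621}{2}$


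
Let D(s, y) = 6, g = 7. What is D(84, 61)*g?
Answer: 42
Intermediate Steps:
D(84, 61)*g = 6*7 = 42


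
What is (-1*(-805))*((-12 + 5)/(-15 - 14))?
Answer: 5635/29 ≈ 194.31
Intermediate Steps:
(-1*(-805))*((-12 + 5)/(-15 - 14)) = 805*(-7/(-29)) = 805*(-7*(-1/29)) = 805*(7/29) = 5635/29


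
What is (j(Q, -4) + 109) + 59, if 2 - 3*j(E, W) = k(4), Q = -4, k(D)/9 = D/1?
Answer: 470/3 ≈ 156.67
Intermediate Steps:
k(D) = 9*D (k(D) = 9*(D/1) = 9*(D*1) = 9*D)
j(E, W) = -34/3 (j(E, W) = 2/3 - 3*4 = 2/3 - 1/3*36 = 2/3 - 12 = -34/3)
(j(Q, -4) + 109) + 59 = (-34/3 + 109) + 59 = 293/3 + 59 = 470/3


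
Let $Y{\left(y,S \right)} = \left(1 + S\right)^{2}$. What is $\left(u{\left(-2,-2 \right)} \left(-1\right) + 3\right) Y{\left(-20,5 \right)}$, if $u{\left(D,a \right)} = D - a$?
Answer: $108$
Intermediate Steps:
$\left(u{\left(-2,-2 \right)} \left(-1\right) + 3\right) Y{\left(-20,5 \right)} = \left(\left(-2 - -2\right) \left(-1\right) + 3\right) \left(1 + 5\right)^{2} = \left(\left(-2 + 2\right) \left(-1\right) + 3\right) 6^{2} = \left(0 \left(-1\right) + 3\right) 36 = \left(0 + 3\right) 36 = 3 \cdot 36 = 108$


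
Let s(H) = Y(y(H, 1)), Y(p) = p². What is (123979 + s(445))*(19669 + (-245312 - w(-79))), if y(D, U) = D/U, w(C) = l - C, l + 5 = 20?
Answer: -72688216948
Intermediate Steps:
l = 15 (l = -5 + 20 = 15)
w(C) = 15 - C
s(H) = H² (s(H) = (H/1)² = (H*1)² = H²)
(123979 + s(445))*(19669 + (-245312 - w(-79))) = (123979 + 445²)*(19669 + (-245312 - (15 - 1*(-79)))) = (123979 + 198025)*(19669 + (-245312 - (15 + 79))) = 322004*(19669 + (-245312 - 94)) = 322004*(19669 - 245406) = 322004*(-225737) = -72688216948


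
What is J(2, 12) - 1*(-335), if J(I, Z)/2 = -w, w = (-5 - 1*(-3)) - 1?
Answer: 341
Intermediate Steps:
w = -3 (w = (-5 + 3) - 1 = -2 - 1 = -3)
J(I, Z) = 6 (J(I, Z) = 2*(-1*(-3)) = 2*3 = 6)
J(2, 12) - 1*(-335) = 6 - 1*(-335) = 6 + 335 = 341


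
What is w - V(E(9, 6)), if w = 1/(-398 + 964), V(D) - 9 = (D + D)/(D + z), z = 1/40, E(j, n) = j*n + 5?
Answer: -14696093/1336326 ≈ -10.997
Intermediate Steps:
E(j, n) = 5 + j*n
z = 1/40 ≈ 0.025000
V(D) = 9 + 2*D/(1/40 + D) (V(D) = 9 + (D + D)/(D + 1/40) = 9 + (2*D)/(1/40 + D) = 9 + 2*D/(1/40 + D))
w = 1/566 ≈ 0.0017668
w - V(E(9, 6)) = 1/566 - (9 + 440*(5 + 9*6))/(1 + 40*(5 + 9*6)) = 1/566 - (9 + 440*(5 + 54))/(1 + 40*(5 + 54)) = 1/566 - (9 + 440*59)/(1 + 40*59) = 1/566 - (9 + 25960)/(1 + 2360) = 1/566 - 25969/2361 = -14696093/1336326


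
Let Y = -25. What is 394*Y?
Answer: -9850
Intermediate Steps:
394*Y = 394*(-25) = -9850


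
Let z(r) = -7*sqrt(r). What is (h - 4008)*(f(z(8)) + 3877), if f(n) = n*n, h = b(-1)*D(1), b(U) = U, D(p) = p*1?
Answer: -17114421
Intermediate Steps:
D(p) = p
h = -1 (h = -1*1 = -1)
f(n) = n**2
(h - 4008)*(f(z(8)) + 3877) = (-1 - 4008)*((-14*sqrt(2))**2 + 3877) = -4009*((-14*sqrt(2))**2 + 3877) = -4009*(392 + 3877) = -4009*4269 = -17114421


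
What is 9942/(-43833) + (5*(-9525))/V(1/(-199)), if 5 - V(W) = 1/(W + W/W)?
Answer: -137780698624/11557301 ≈ -11922.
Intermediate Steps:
V(W) = 5 - 1/(1 + W) (V(W) = 5 - 1/(W + W/W) = 5 - 1/(W + 1) = 5 - 1/(1 + W))
9942/(-43833) + (5*(-9525))/V(1/(-199)) = 9942/(-43833) + (5*(-9525))/(((4 + 5/(-199))/(1 + 1/(-199)))) = 9942*(-1/43833) - 47625*(1 - 1/199)/(4 + 5*(-1/199)) = -3314/14611 - 47625*198/(199*(4 - 5/199)) = -3314/14611 - 47625/((199/198)*(791/199)) = -3314/14611 - 47625/791/198 = -3314/14611 - 47625*198/791 = -3314/14611 - 9429750/791 = -137780698624/11557301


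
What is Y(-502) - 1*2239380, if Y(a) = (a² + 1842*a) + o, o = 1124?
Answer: -2910936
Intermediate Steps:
Y(a) = 1124 + a² + 1842*a (Y(a) = (a² + 1842*a) + 1124 = 1124 + a² + 1842*a)
Y(-502) - 1*2239380 = (1124 + (-502)² + 1842*(-502)) - 1*2239380 = (1124 + 252004 - 924684) - 2239380 = -671556 - 2239380 = -2910936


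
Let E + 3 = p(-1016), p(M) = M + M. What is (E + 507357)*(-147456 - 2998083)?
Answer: -1589510058558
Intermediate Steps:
p(M) = 2*M
E = -2035 (E = -3 + 2*(-1016) = -3 - 2032 = -2035)
(E + 507357)*(-147456 - 2998083) = (-2035 + 507357)*(-147456 - 2998083) = 505322*(-3145539) = -1589510058558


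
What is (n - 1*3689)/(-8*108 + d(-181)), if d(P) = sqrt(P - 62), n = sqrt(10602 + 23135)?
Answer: (3689 - sqrt(33737))/(864 - 9*I*sqrt(3)) ≈ 4.0558 + 0.073175*I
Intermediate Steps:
n = sqrt(33737) ≈ 183.68
d(P) = sqrt(-62 + P)
(n - 1*3689)/(-8*108 + d(-181)) = (sqrt(33737) - 1*3689)/(-8*108 + sqrt(-62 - 181)) = (sqrt(33737) - 3689)/(-864 + sqrt(-243)) = (-3689 + sqrt(33737))/(-864 + 9*I*sqrt(3))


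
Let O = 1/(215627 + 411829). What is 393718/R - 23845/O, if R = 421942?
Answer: -3156482346361861/210971 ≈ -1.4962e+10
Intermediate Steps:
O = 1/627456 ≈ 1.5937e-6
393718/R - 23845/O = 393718/421942 - 23845/1/627456 = 393718*(1/421942) - 23845*627456 = 196859/210971 - 14961688320 = -3156482346361861/210971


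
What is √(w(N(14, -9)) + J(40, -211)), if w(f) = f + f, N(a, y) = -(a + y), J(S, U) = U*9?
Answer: I*√1909 ≈ 43.692*I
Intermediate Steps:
J(S, U) = 9*U
N(a, y) = -a - y
w(f) = 2*f
√(w(N(14, -9)) + J(40, -211)) = √(2*(-1*14 - 1*(-9)) + 9*(-211)) = √(2*(-14 + 9) - 1899) = √(2*(-5) - 1899) = √(-10 - 1899) = √(-1909) = I*√1909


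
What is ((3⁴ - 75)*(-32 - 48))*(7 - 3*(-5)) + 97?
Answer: -10463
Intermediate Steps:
((3⁴ - 75)*(-32 - 48))*(7 - 3*(-5)) + 97 = ((81 - 75)*(-80))*(7 + 15) + 97 = (6*(-80))*22 + 97 = -480*22 + 97 = -10560 + 97 = -10463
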